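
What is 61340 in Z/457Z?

61340 = 134*457 + 102, so 61340 ≡ 102 (mod 457).

102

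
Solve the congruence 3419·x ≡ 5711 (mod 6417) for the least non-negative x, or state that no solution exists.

gcd(3419, 6417) = 1, so a unique solution mod 6417 exists.
3419⁻¹ ≡ 503 (mod 6417).
x ≡ 503·5711 ≡ 4234 (mod 6417).

4234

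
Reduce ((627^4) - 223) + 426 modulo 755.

694

(627)^4 ≡ 491 (mod 755)
491 - 223 = 268
268 + 426 = 694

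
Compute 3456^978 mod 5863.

Using repeated squaring:
978 in binary is 1111010010, i.e. 978 = 512 + 256 + 128 + 64 + 16 + 2.
3456^1 ≡ 3456 (mod 5863)
3456^2 ≡ 3456^2 = 11943936 ≡ 1005 (mod 5863)
3456^4 ≡ 1005^2 = 1010025 ≡ 1589 (mod 5863)
3456^8 ≡ 1589^2 = 2524921 ≡ 3831 (mod 5863)
3456^16 ≡ 3831^2 = 14676561 ≡ 1472 (mod 5863)
3456^32 ≡ 1472^2 = 2166784 ≡ 3337 (mod 5863)
3456^64 ≡ 3337^2 = 11135569 ≡ 1732 (mod 5863)
3456^128 ≡ 1732^2 = 2999824 ≡ 3831 (mod 5863)
3456^256 ≡ 3831^2 = 14676561 ≡ 1472 (mod 5863)
3456^512 ≡ 1472^2 = 2166784 ≡ 3337 (mod 5863)
3456^978 = 3456^512 · 3456^256 · 3456^128 · 3456^64 · 3456^16 · 3456^2 ≡ 3337 · 1472 · 3831 · 1732 · 1472 · 1005 (mod 5863).
Accumulate the product:
3337 · 1472 = 4912064 ≡ 4733
4733 · 3831 = 18132123 ≡ 3727
3727 · 1732 = 6455164 ≡ 1
1 · 1472 = 1472
1472 · 1005 = 1479360 ≡ 1884

1884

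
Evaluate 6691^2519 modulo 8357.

3737

Compute successive squares:
6691^1 ≡ 6691 (mod 8357)
6691^2 ≡ 6691^2 = 44769481 ≡ 1032 (mod 8357)
6691^4 ≡ 1032^2 = 1065024 ≡ 3685 (mod 8357)
6691^8 ≡ 3685^2 = 13579225 ≡ 7457 (mod 8357)
6691^16 ≡ 7457^2 = 55606849 ≡ 7728 (mod 8357)
6691^32 ≡ 7728^2 = 59721984 ≡ 2862 (mod 8357)
6691^64 ≡ 2862^2 = 8191044 ≡ 1184 (mod 8357)
6691^128 ≡ 1184^2 = 1401856 ≡ 6237 (mod 8357)
6691^256 ≡ 6237^2 = 38900169 ≡ 6691 (mod 8357)
6691^512 ≡ 6691^2 = 44769481 ≡ 1032 (mod 8357)
6691^1024 ≡ 1032^2 = 1065024 ≡ 3685 (mod 8357)
6691^2048 ≡ 3685^2 = 13579225 ≡ 7457 (mod 8357)
6691^2519 = 6691^2048 × 6691^256 × 6691^128 × 6691^64 × 6691^16 × 6691^4 × 6691^2 × 6691^1 ≡ 7457 × 6691 × 6237 × 1184 × 7728 × 3685 × 1032 × 6691 (mod 8357).
Accumulate the product:
7457 × 6691 = 49894787 ≡ 3497
3497 × 6237 = 21810789 ≡ 7376
7376 × 1184 = 8733184 ≡ 119
119 × 7728 = 919632 ≡ 362
362 × 3685 = 1333970 ≡ 5207
5207 × 1032 = 5373624 ≡ 73
73 × 6691 = 488443 ≡ 3737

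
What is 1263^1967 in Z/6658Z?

By square-and-multiply:
1967 in binary is 11110101111, i.e. 1967 = 1024 + 512 + 256 + 128 + 32 + 8 + 4 + 2 + 1.
1263^1 ≡ 1263 (mod 6658)
1263^2 ≡ 1263^2 = 1595169 ≡ 3907 (mod 6658)
1263^4 ≡ 3907^2 = 15264649 ≡ 4513 (mod 6658)
1263^8 ≡ 4513^2 = 20367169 ≡ 347 (mod 6658)
1263^16 ≡ 347^2 = 120409 ≡ 565 (mod 6658)
1263^32 ≡ 565^2 = 319225 ≡ 6299 (mod 6658)
1263^64 ≡ 6299^2 = 39677401 ≡ 2379 (mod 6658)
1263^128 ≡ 2379^2 = 5659641 ≡ 341 (mod 6658)
1263^256 ≡ 341^2 = 116281 ≡ 3095 (mod 6658)
1263^512 ≡ 3095^2 = 9579025 ≡ 4821 (mod 6658)
1263^1024 ≡ 4821^2 = 23242041 ≡ 5621 (mod 6658)
1263^1967 = 1263^1024 · 1263^512 · 1263^256 · 1263^128 · 1263^32 · 1263^8 · 1263^4 · 1263^2 · 1263^1 ≡ 5621 · 4821 · 3095 · 341 · 6299 · 347 · 4513 · 3907 · 1263 (mod 6658).
Accumulate the product:
5621 · 4821 = 27098841 ≡ 781
781 · 3095 = 2417195 ≡ 341
341 · 341 = 116281 ≡ 3095
3095 · 6299 = 19495405 ≡ 781
781 · 347 = 271007 ≡ 4687
4687 · 4513 = 21152431 ≡ 6623
6623 · 3907 = 25876061 ≡ 3073
3073 · 1263 = 3881199 ≡ 6243

6243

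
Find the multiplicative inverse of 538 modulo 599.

Run the extended Euclidean algorithm:
599 = 1*538 + 61
538 = 8*61 + 50
61 = 1*50 + 11
50 = 4*11 + 6
11 = 1*6 + 5
6 = 1*5 + 1
5 = 5*1 + 0
gcd(538, 599) = 1, so the inverse exists.
Back-substitute for 1:
1 = 1*6 − 1*5
  = −1*11 + 2*6
  = 2*50 − 9*11
  = −9*61 + 11*50
  = 11*538 − 97*61
  = −97*599 + 108*538
So 538⁻¹ ≡ 108 (mod 599).

108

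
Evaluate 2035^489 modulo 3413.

Compute successive squares:
2035^1 ≡ 2035 (mod 3413)
2035^2 ≡ 2035^2 = 4141225 ≡ 1256 (mod 3413)
2035^4 ≡ 1256^2 = 1577536 ≡ 730 (mod 3413)
2035^8 ≡ 730^2 = 532900 ≡ 472 (mod 3413)
2035^16 ≡ 472^2 = 222784 ≡ 939 (mod 3413)
2035^32 ≡ 939^2 = 881721 ≡ 1167 (mod 3413)
2035^64 ≡ 1167^2 = 1361889 ≡ 102 (mod 3413)
2035^128 ≡ 102^2 = 10404 ≡ 165 (mod 3413)
2035^256 ≡ 165^2 = 27225 ≡ 3334 (mod 3413)
2035^489 = 2035^256 · 2035^128 · 2035^64 · 2035^32 · 2035^8 · 2035^1 ≡ 3334 · 165 · 102 · 1167 · 472 · 2035 (mod 3413).
Accumulate the product:
3334 · 165 = 550110 ≡ 617
617 · 102 = 62934 ≡ 1500
1500 · 1167 = 1750500 ≡ 3044
3044 · 472 = 1436768 ≡ 3308
3308 · 2035 = 6731780 ≡ 1344

1344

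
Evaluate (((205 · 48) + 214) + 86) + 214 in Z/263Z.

205 · 48 = 9840 ≡ 109 (mod 263)
109 + 214 = 323 ≡ 60 (mod 263)
60 + 86 = 146
146 + 214 = 360 ≡ 97 (mod 263)

97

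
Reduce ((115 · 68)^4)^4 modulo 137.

34

115 · 68 = 7820 ≡ 11 (mod 137)
(11)^4 ≡ 119 (mod 137)
(119)^4 ≡ 34 (mod 137)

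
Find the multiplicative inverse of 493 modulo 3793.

Apply the Euclidean algorithm and back-substitute:
3793 = 7*493 + 342
493 = 1*342 + 151
342 = 2*151 + 40
151 = 3*40 + 31
40 = 1*31 + 9
31 = 3*9 + 4
9 = 2*4 + 1
4 = 4*1 + 0
gcd(493, 3793) = 1, so the inverse exists.
Bézout: 1 = 111*3793 − 854*493.
So 493⁻¹ ≡ −854 ≡ 2939 (mod 3793).

2939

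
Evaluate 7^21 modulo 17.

11

7^1 ≡ 7 (mod 17)
7^2 ≡ 7^2 = 49 ≡ 15 (mod 17)
7^4 ≡ 15^2 = 225 ≡ 4 (mod 17)
7^8 ≡ 4^2 = 16 (mod 17)
7^16 ≡ 16^2 = 256 ≡ 1 (mod 17)
7^21 = 7^16 * 7^4 * 7^1 ≡ 1 * 4 * 7 (mod 17).
Accumulate the product:
1 * 4 = 4
4 * 7 = 28 ≡ 11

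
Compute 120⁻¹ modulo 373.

373 = 3×120 + 13
120 = 9×13 + 3
13 = 4×3 + 1
3 = 3×1 + 0
gcd(120, 373) = 1, so the inverse exists.
Back-substitute for 1:
1 = 1×13 − 4×3
  = −4×120 + 37×13
  = 37×373 − 115×120
So 120⁻¹ ≡ −115 ≡ 258 (mod 373).

258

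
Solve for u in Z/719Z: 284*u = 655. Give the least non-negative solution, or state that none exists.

gcd(284, 719) = 1, so a unique solution mod 719 exists.
284⁻¹ ≡ 519 (mod 719).
u ≡ 519*655 ≡ 577 (mod 719).

577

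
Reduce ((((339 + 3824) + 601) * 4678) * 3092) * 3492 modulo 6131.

339 + 3824 = 4163
4163 + 601 = 4764
4764 * 4678 = 22285992 ≡ 5938 (mod 6131)
5938 * 3092 = 18360296 ≡ 4082 (mod 6131)
4082 * 3492 = 14254344 ≡ 5900 (mod 6131)

5900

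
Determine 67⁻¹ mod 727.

510

727 = 10*67 + 57
67 = 1*57 + 10
57 = 5*10 + 7
10 = 1*7 + 3
7 = 2*3 + 1
3 = 3*1 + 0
gcd(67, 727) = 1, so the inverse exists.
Back-substitute for 1:
1 = 1*7 − 2*3
  = −2*10 + 3*7
  = 3*57 − 17*10
  = −17*67 + 20*57
  = 20*727 − 217*67
So 67⁻¹ ≡ −217 ≡ 510 (mod 727).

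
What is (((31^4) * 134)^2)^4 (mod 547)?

213

(31)^4 ≡ 185 (mod 547)
185 * 134 = 24790 ≡ 175 (mod 547)
(175)^2 ≡ 540 (mod 547)
(540)^4 ≡ 213 (mod 547)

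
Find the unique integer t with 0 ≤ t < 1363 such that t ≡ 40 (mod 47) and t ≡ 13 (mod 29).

651

47⁻¹ mod 29: 47×21 ≡ 1 (mod 29), so 47⁻¹ ≡ 21.
t = 40 + 47×((13 − 40)×21 mod 29) = 40 + 47×13 = 651.
Check: 651 mod 47 = 40, 651 mod 29 = 13. ✓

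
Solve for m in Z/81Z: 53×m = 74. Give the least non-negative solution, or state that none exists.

gcd(53, 81) = 1, so a unique solution mod 81 exists.
53⁻¹ ≡ 26 (mod 81).
m ≡ 26×74 ≡ 61 (mod 81).

61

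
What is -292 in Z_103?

-292 = -3*103 + 17, so -292 ≡ 17 (mod 103).

17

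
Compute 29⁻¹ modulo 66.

Run the extended Euclidean algorithm:
66 = 2*29 + 8
29 = 3*8 + 5
8 = 1*5 + 3
5 = 1*3 + 2
3 = 1*2 + 1
2 = 2*1 + 0
gcd(29, 66) = 1, so the inverse exists.
Back-substitute for 1:
1 = 1*3 − 1*2
  = −1*5 + 2*3
  = 2*8 − 3*5
  = −3*29 + 11*8
  = 11*66 − 25*29
So 29⁻¹ ≡ −25 ≡ 41 (mod 66).

41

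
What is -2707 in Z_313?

110

-2707 = -9×313 + 110, so -2707 ≡ 110 (mod 313).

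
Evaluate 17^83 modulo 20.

13

By square-and-multiply:
17^1 ≡ 17 (mod 20)
17^2 ≡ 17^2 = 289 ≡ 9 (mod 20)
17^4 ≡ 9^2 = 81 ≡ 1 (mod 20)
17^8 ≡ 1^2 = 1 (mod 20)
17^16 ≡ 1^2 = 1 (mod 20)
17^32 ≡ 1^2 = 1 (mod 20)
17^64 ≡ 1^2 = 1 (mod 20)
17^83 = 17^64 · 17^16 · 17^2 · 17^1 ≡ 1 · 1 · 9 · 17 (mod 20).
Accumulate the product:
1 · 1 = 1
1 · 9 = 9
9 · 17 = 153 ≡ 13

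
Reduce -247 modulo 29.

14

-247 = -9*29 + 14, so -247 ≡ 14 (mod 29).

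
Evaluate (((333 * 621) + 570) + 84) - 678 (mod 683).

333 * 621 = 206793 ≡ 527 (mod 683)
527 + 570 = 1097 ≡ 414 (mod 683)
414 + 84 = 498
498 - 678 = -180 ≡ 503 (mod 683)

503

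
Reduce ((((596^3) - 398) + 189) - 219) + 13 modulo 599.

(596)^3 ≡ 572 (mod 599)
572 - 398 = 174
174 + 189 = 363
363 - 219 = 144
144 + 13 = 157

157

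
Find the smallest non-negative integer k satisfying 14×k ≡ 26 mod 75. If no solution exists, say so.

gcd(14, 75) = 1, so a unique solution mod 75 exists.
14⁻¹ ≡ 59 (mod 75).
k ≡ 59×26 ≡ 34 (mod 75).

34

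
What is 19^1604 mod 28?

Using repeated squaring:
1604 in binary is 11001000100, i.e. 1604 = 1024 + 512 + 64 + 4.
19^1 ≡ 19 (mod 28)
19^2 ≡ 19^2 = 361 ≡ 25 (mod 28)
19^4 ≡ 25^2 = 625 ≡ 9 (mod 28)
19^8 ≡ 9^2 = 81 ≡ 25 (mod 28)
19^16 ≡ 25^2 = 625 ≡ 9 (mod 28)
19^32 ≡ 9^2 = 81 ≡ 25 (mod 28)
19^64 ≡ 25^2 = 625 ≡ 9 (mod 28)
19^128 ≡ 9^2 = 81 ≡ 25 (mod 28)
19^256 ≡ 25^2 = 625 ≡ 9 (mod 28)
19^512 ≡ 9^2 = 81 ≡ 25 (mod 28)
19^1024 ≡ 25^2 = 625 ≡ 9 (mod 28)
19^1604 = 19^1024 * 19^512 * 19^64 * 19^4 ≡ 9 * 25 * 9 * 9 (mod 28).
Accumulate the product:
9 * 25 = 225 ≡ 1
1 * 9 = 9
9 * 9 = 81 ≡ 25

25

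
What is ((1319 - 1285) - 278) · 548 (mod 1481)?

1059

1319 - 1285 = 34
34 - 278 = -244 ≡ 1237 (mod 1481)
1237 · 548 = 677876 ≡ 1059 (mod 1481)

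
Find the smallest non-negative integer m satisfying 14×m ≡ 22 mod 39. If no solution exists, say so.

35

gcd(14, 39) = 1, so a unique solution mod 39 exists.
14⁻¹ ≡ 14 (mod 39).
m ≡ 14×22 ≡ 35 (mod 39).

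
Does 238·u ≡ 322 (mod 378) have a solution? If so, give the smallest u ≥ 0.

22

gcd(238, 378) = 14, and 14 | 322, so solutions exist.
Divide through by 14: 17·u ≡ 23 (mod 27).
17⁻¹ ≡ 8 (mod 27).
u ≡ 8·23 ≡ 22 (mod 27).
The smallest non-negative solution is u = 22.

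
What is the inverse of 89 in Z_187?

By the extended Euclidean algorithm:
187 = 2×89 + 9
89 = 9×9 + 8
9 = 1×8 + 1
8 = 8×1 + 0
gcd(89, 187) = 1, so the inverse exists.
Back-substitute for 1:
1 = 1×9 − 1×8
  = −1×89 + 10×9
  = 10×187 − 21×89
So 89⁻¹ ≡ −21 ≡ 166 (mod 187).

166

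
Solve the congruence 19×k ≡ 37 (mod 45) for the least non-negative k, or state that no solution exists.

28

gcd(19, 45) = 1, so a unique solution mod 45 exists.
19⁻¹ ≡ 19 (mod 45).
k ≡ 19×37 ≡ 28 (mod 45).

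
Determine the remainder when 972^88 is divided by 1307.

289

Using repeated squaring:
88 in binary is 1011000, i.e. 88 = 64 + 16 + 8.
972^1 ≡ 972 (mod 1307)
972^2 ≡ 972^2 = 944784 ≡ 1130 (mod 1307)
972^4 ≡ 1130^2 = 1276900 ≡ 1268 (mod 1307)
972^8 ≡ 1268^2 = 1607824 ≡ 214 (mod 1307)
972^16 ≡ 214^2 = 45796 ≡ 51 (mod 1307)
972^32 ≡ 51^2 = 2601 ≡ 1294 (mod 1307)
972^64 ≡ 1294^2 = 1674436 ≡ 169 (mod 1307)
972^88 = 972^64 · 972^16 · 972^8 ≡ 169 · 51 · 214 (mod 1307).
Accumulate the product:
169 · 51 = 8619 ≡ 777
777 · 214 = 166278 ≡ 289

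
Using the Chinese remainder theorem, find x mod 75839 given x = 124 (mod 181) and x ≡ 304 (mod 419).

181⁻¹ mod 419: 181×294 ≡ 1 (mod 419), so 181⁻¹ ≡ 294.
x = 124 + 181×((304 − 124)×294 mod 419) = 124 + 181×126 = 22930.
Check: 22930 mod 181 = 124, 22930 mod 419 = 304. ✓

22930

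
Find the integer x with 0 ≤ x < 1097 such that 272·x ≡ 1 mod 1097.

609

By the extended Euclidean algorithm:
1097 = 4×272 + 9
272 = 30×9 + 2
9 = 4×2 + 1
2 = 2×1 + 0
gcd(272, 1097) = 1, so the inverse exists.
Bézout: 1 = 121×1097 − 488×272.
So 272⁻¹ ≡ −488 ≡ 609 (mod 1097).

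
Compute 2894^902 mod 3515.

2506

Using repeated squaring:
902 in binary is 1110000110, i.e. 902 = 512 + 256 + 128 + 4 + 2.
2894^1 ≡ 2894 (mod 3515)
2894^2 ≡ 2894^2 = 8375236 ≡ 2506 (mod 3515)
2894^4 ≡ 2506^2 = 6280036 ≡ 2246 (mod 3515)
2894^8 ≡ 2246^2 = 5044516 ≡ 491 (mod 3515)
2894^16 ≡ 491^2 = 241081 ≡ 2061 (mod 3515)
2894^32 ≡ 2061^2 = 4247721 ≡ 1601 (mod 3515)
2894^64 ≡ 1601^2 = 2563201 ≡ 766 (mod 3515)
2894^128 ≡ 766^2 = 586756 ≡ 3266 (mod 3515)
2894^256 ≡ 3266^2 = 10666756 ≡ 2246 (mod 3515)
2894^512 ≡ 2246^2 = 5044516 ≡ 491 (mod 3515)
2894^902 = 2894^512 · 2894^256 · 2894^128 · 2894^4 · 2894^2 ≡ 491 · 2246 · 3266 · 2246 · 2506 (mod 3515).
Accumulate the product:
491 · 2246 = 1102786 ≡ 2591
2591 · 3266 = 8462206 ≡ 1601
1601 · 2246 = 3595846 ≡ 1
1 · 2506 = 2506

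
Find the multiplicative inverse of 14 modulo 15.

14

15 = 1*14 + 1
14 = 14*1 + 0
gcd(14, 15) = 1, so the inverse exists.
Bézout: 1 = 1*15 − 1*14.
So 14⁻¹ ≡ −1 ≡ 14 (mod 15).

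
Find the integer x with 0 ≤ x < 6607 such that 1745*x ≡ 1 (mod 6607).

4570

6607 = 3·1745 + 1372
1745 = 1·1372 + 373
1372 = 3·373 + 253
373 = 1·253 + 120
253 = 2·120 + 13
120 = 9·13 + 3
13 = 4·3 + 1
3 = 3·1 + 0
gcd(1745, 6607) = 1, so the inverse exists.
Bézout: 1 = 538·6607 − 2037·1745.
So 1745⁻¹ ≡ −2037 ≡ 4570 (mod 6607).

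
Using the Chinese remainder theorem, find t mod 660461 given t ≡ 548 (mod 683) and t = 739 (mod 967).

411714

683⁻¹ mod 967: 683·555 ≡ 1 (mod 967), so 683⁻¹ ≡ 555.
t = 548 + 683·((739 − 548)·555 mod 967) = 548 + 683·602 = 411714.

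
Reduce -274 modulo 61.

-274 = -5×61 + 31, so -274 ≡ 31 (mod 61).

31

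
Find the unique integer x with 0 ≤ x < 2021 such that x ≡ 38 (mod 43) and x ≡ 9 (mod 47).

43⁻¹ mod 47: 43·35 ≡ 1 (mod 47), so 43⁻¹ ≡ 35.
x = 38 + 43·((9 − 38)·35 mod 47) = 38 + 43·19 = 855.
Check: 855 mod 43 = 38, 855 mod 47 = 9. ✓

855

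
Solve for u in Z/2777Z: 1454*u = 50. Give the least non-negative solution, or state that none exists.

gcd(1454, 2777) = 1, so a unique solution mod 2777 exists.
1454⁻¹ ≡ 212 (mod 2777).
u ≡ 212*50 ≡ 2269 (mod 2777).

2269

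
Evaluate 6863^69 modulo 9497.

By square-and-multiply:
69 in binary is 1000101, i.e. 69 = 64 + 4 + 1.
6863^1 ≡ 6863 (mod 9497)
6863^2 ≡ 6863^2 = 47100769 ≡ 5146 (mod 9497)
6863^4 ≡ 5146^2 = 26481316 ≡ 3680 (mod 9497)
6863^8 ≡ 3680^2 = 13542400 ≡ 9175 (mod 9497)
6863^16 ≡ 9175^2 = 84180625 ≡ 8714 (mod 9497)
6863^32 ≡ 8714^2 = 75933796 ≡ 5281 (mod 9497)
6863^64 ≡ 5281^2 = 27888961 ≡ 5769 (mod 9497)
6863^69 = 6863^64 * 6863^4 * 6863^1 ≡ 5769 * 3680 * 6863 (mod 9497).
Accumulate the product:
5769 * 3680 = 21229920 ≡ 4125
4125 * 6863 = 28309875 ≡ 8815

8815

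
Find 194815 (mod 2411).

194815 = 80*2411 + 1935, so 194815 ≡ 1935 (mod 2411).

1935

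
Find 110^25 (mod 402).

25 in binary is 11001, i.e. 25 = 16 + 8 + 1.
110^1 ≡ 110 (mod 402)
110^2 ≡ 110^2 = 12100 ≡ 40 (mod 402)
110^4 ≡ 40^2 = 1600 ≡ 394 (mod 402)
110^8 ≡ 394^2 = 155236 ≡ 64 (mod 402)
110^16 ≡ 64^2 = 4096 ≡ 76 (mod 402)
110^25 = 110^16 * 110^8 * 110^1 ≡ 76 * 64 * 110 (mod 402).
Accumulate the product:
76 * 64 = 4864 ≡ 40
40 * 110 = 4400 ≡ 380

380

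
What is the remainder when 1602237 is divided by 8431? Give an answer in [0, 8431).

347

1602237 = 190·8431 + 347, so 1602237 ≡ 347 (mod 8431).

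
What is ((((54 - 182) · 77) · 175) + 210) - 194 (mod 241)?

53

54 - 182 = -128 ≡ 113 (mod 241)
113 · 77 = 8701 ≡ 25 (mod 241)
25 · 175 = 4375 ≡ 37 (mod 241)
37 + 210 = 247 ≡ 6 (mod 241)
6 - 194 = -188 ≡ 53 (mod 241)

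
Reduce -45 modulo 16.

3

-45 = -3*16 + 3, so -45 ≡ 3 (mod 16).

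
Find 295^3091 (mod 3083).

Using repeated squaring:
295^1 ≡ 295 (mod 3083)
295^2 ≡ 295^2 = 87025 ≡ 701 (mod 3083)
295^4 ≡ 701^2 = 491401 ≡ 1204 (mod 3083)
295^8 ≡ 1204^2 = 1449616 ≡ 606 (mod 3083)
295^16 ≡ 606^2 = 367236 ≡ 359 (mod 3083)
295^32 ≡ 359^2 = 128881 ≡ 2478 (mod 3083)
295^64 ≡ 2478^2 = 6140484 ≡ 2231 (mod 3083)
295^128 ≡ 2231^2 = 4977361 ≡ 1399 (mod 3083)
295^256 ≡ 1399^2 = 1957201 ≡ 2579 (mod 3083)
295^512 ≡ 2579^2 = 6651241 ≡ 1210 (mod 3083)
295^1024 ≡ 1210^2 = 1464100 ≡ 2758 (mod 3083)
295^2048 ≡ 2758^2 = 7606564 ≡ 803 (mod 3083)
295^3091 = 295^2048 · 295^1024 · 295^16 · 295^2 · 295^1 ≡ 803 · 2758 · 359 · 701 · 295 (mod 3083).
Accumulate the product:
803 · 2758 = 2214674 ≡ 1080
1080 · 359 = 387720 ≡ 2345
2345 · 701 = 1643845 ≡ 606
606 · 295 = 178770 ≡ 3039

3039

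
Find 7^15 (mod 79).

58

Using repeated squaring:
15 in binary is 1111, i.e. 15 = 8 + 4 + 2 + 1.
7^1 ≡ 7 (mod 79)
7^2 ≡ 7^2 = 49 (mod 79)
7^4 ≡ 49^2 = 2401 ≡ 31 (mod 79)
7^8 ≡ 31^2 = 961 ≡ 13 (mod 79)
7^15 = 7^8 * 7^4 * 7^2 * 7^1 ≡ 13 * 31 * 49 * 7 (mod 79).
Accumulate the product:
13 * 31 = 403 ≡ 8
8 * 49 = 392 ≡ 76
76 * 7 = 532 ≡ 58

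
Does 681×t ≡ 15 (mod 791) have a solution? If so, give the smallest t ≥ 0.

683

gcd(681, 791) = 1, so a unique solution mod 791 exists.
681⁻¹ ≡ 151 (mod 791).
t ≡ 151×15 ≡ 683 (mod 791).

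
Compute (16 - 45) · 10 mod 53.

16 - 45 = -29 ≡ 24 (mod 53)
24 · 10 = 240 ≡ 28 (mod 53)

28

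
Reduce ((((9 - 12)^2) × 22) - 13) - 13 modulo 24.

9 - 12 = -3 ≡ 21 (mod 24)
(21)^2 ≡ 9 (mod 24)
9 × 22 = 198 ≡ 6 (mod 24)
6 - 13 = -7 ≡ 17 (mod 24)
17 - 13 = 4

4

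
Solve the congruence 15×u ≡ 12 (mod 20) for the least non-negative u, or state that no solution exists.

gcd(15, 20) = 5, and 5 does not divide 12.
So the congruence has no solution.

no solution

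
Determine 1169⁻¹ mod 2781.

Apply the Euclidean algorithm and back-substitute:
2781 = 2·1169 + 443
1169 = 2·443 + 283
443 = 1·283 + 160
283 = 1·160 + 123
160 = 1·123 + 37
123 = 3·37 + 12
37 = 3·12 + 1
12 = 12·1 + 0
gcd(1169, 2781) = 1, so the inverse exists.
Back-substitute for 1:
1 = 1·37 − 3·12
  = −3·123 + 10·37
  = 10·160 − 13·123
  = −13·283 + 23·160
  = 23·443 − 36·283
  = −36·1169 + 95·443
  = 95·2781 − 226·1169
So 1169⁻¹ ≡ −226 ≡ 2555 (mod 2781).

2555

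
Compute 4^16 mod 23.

Compute successive squares:
4^1 ≡ 4 (mod 23)
4^2 ≡ 4^2 = 16 (mod 23)
4^4 ≡ 16^2 = 256 ≡ 3 (mod 23)
4^8 ≡ 3^2 = 9 (mod 23)
4^16 ≡ 9^2 = 81 ≡ 12 (mod 23)
So 4^16 ≡ 12 (mod 23).

12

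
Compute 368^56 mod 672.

368^1 ≡ 368 (mod 672)
368^2 ≡ 368^2 = 135424 ≡ 352 (mod 672)
368^4 ≡ 352^2 = 123904 ≡ 256 (mod 672)
368^8 ≡ 256^2 = 65536 ≡ 352 (mod 672)
368^16 ≡ 352^2 = 123904 ≡ 256 (mod 672)
368^32 ≡ 256^2 = 65536 ≡ 352 (mod 672)
368^56 = 368^32 × 368^16 × 368^8 ≡ 352 × 256 × 352 (mod 672).
Accumulate the product:
352 × 256 = 90112 ≡ 64
64 × 352 = 22528 ≡ 352

352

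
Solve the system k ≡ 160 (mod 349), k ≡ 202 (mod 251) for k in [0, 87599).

37852

349⁻¹ mod 251: 349×146 ≡ 1 (mod 251), so 349⁻¹ ≡ 146.
k = 160 + 349×((202 − 160)×146 mod 251) = 160 + 349×108 = 37852.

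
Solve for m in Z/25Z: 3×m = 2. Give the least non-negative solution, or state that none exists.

gcd(3, 25) = 1, so a unique solution mod 25 exists.
3⁻¹ ≡ 17 (mod 25).
m ≡ 17×2 ≡ 9 (mod 25).

9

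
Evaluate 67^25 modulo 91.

67^1 ≡ 67 (mod 91)
67^2 ≡ 67^2 = 4489 ≡ 30 (mod 91)
67^4 ≡ 30^2 = 900 ≡ 81 (mod 91)
67^8 ≡ 81^2 = 6561 ≡ 9 (mod 91)
67^16 ≡ 9^2 = 81 (mod 91)
67^25 = 67^16 · 67^8 · 67^1 ≡ 81 · 9 · 67 (mod 91).
Accumulate the product:
81 · 9 = 729 ≡ 1
1 · 67 = 67

67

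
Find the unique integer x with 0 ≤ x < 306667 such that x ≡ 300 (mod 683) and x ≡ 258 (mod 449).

683⁻¹ mod 449: 683×71 ≡ 1 (mod 449), so 683⁻¹ ≡ 71.
x = 300 + 683×((258 − 300)×71 mod 449) = 300 + 683×161 = 110263.

110263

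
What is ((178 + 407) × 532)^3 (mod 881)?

46

178 + 407 = 585
585 × 532 = 311220 ≡ 227 (mod 881)
(227)^3 ≡ 46 (mod 881)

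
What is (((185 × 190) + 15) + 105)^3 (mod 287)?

185 × 190 = 35150 ≡ 136 (mod 287)
136 + 15 = 151
151 + 105 = 256
(256)^3 ≡ 57 (mod 287)

57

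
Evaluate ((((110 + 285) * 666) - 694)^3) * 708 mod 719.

110 + 285 = 395
395 * 666 = 263070 ≡ 635 (mod 719)
635 - 694 = -59 ≡ 660 (mod 719)
(660)^3 ≡ 255 (mod 719)
255 * 708 = 180540 ≡ 71 (mod 719)

71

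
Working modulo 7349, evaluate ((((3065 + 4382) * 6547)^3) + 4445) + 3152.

3065 + 4382 = 7447 ≡ 98 (mod 7349)
98 * 6547 = 641606 ≡ 2243 (mod 7349)
(2243)^3 ≡ 3541 (mod 7349)
3541 + 4445 = 7986 ≡ 637 (mod 7349)
637 + 3152 = 3789

3789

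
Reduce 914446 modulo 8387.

914446 = 109·8387 + 263, so 914446 ≡ 263 (mod 8387).

263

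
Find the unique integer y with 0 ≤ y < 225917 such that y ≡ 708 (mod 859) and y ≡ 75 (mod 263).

125263

859⁻¹ mod 263: 859×124 ≡ 1 (mod 263), so 859⁻¹ ≡ 124.
y = 708 + 859×((75 − 708)×124 mod 263) = 708 + 859×145 = 125263.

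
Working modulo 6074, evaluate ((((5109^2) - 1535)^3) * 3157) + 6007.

(5109)^2 ≡ 1903 (mod 6074)
1903 - 1535 = 368
(368)^3 ≡ 4936 (mod 6074)
4936 * 3157 = 15582952 ≡ 3142 (mod 6074)
3142 + 6007 = 9149 ≡ 3075 (mod 6074)

3075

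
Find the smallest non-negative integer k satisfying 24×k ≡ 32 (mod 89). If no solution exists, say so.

gcd(24, 89) = 1, so a unique solution mod 89 exists.
24⁻¹ ≡ 26 (mod 89).
k ≡ 26×32 ≡ 31 (mod 89).

31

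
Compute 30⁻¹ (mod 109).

By the extended Euclidean algorithm:
109 = 3·30 + 19
30 = 1·19 + 11
19 = 1·11 + 8
11 = 1·8 + 3
8 = 2·3 + 2
3 = 1·2 + 1
2 = 2·1 + 0
gcd(30, 109) = 1, so the inverse exists.
Back-substitute for 1:
1 = 1·3 − 1·2
  = −1·8 + 3·3
  = 3·11 − 4·8
  = −4·19 + 7·11
  = 7·30 − 11·19
  = −11·109 + 40·30
So 30⁻¹ ≡ 40 (mod 109).

40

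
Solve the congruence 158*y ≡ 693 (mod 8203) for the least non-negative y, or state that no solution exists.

1510

gcd(158, 8203) = 1, so a unique solution mod 8203 exists.
158⁻¹ ≡ 3790 (mod 8203).
y ≡ 3790*693 ≡ 1510 (mod 8203).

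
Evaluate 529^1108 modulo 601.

551

By square-and-multiply:
529^1 ≡ 529 (mod 601)
529^2 ≡ 529^2 = 279841 ≡ 376 (mod 601)
529^4 ≡ 376^2 = 141376 ≡ 141 (mod 601)
529^8 ≡ 141^2 = 19881 ≡ 48 (mod 601)
529^16 ≡ 48^2 = 2304 ≡ 501 (mod 601)
529^32 ≡ 501^2 = 251001 ≡ 384 (mod 601)
529^64 ≡ 384^2 = 147456 ≡ 211 (mod 601)
529^128 ≡ 211^2 = 44521 ≡ 47 (mod 601)
529^256 ≡ 47^2 = 2209 ≡ 406 (mod 601)
529^512 ≡ 406^2 = 164836 ≡ 162 (mod 601)
529^1024 ≡ 162^2 = 26244 ≡ 401 (mod 601)
529^1108 = 529^1024 · 529^64 · 529^16 · 529^4 ≡ 401 · 211 · 501 · 141 (mod 601).
Accumulate the product:
401 · 211 = 84611 ≡ 471
471 · 501 = 235971 ≡ 379
379 · 141 = 53439 ≡ 551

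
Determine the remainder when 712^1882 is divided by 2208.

1312

Using repeated squaring:
1882 in binary is 11101011010, i.e. 1882 = 1024 + 512 + 256 + 64 + 16 + 8 + 2.
712^1 ≡ 712 (mod 2208)
712^2 ≡ 712^2 = 506944 ≡ 1312 (mod 2208)
712^4 ≡ 1312^2 = 1721344 ≡ 1312 (mod 2208)
712^8 ≡ 1312^2 = 1721344 ≡ 1312 (mod 2208)
712^16 ≡ 1312^2 = 1721344 ≡ 1312 (mod 2208)
712^32 ≡ 1312^2 = 1721344 ≡ 1312 (mod 2208)
712^64 ≡ 1312^2 = 1721344 ≡ 1312 (mod 2208)
712^128 ≡ 1312^2 = 1721344 ≡ 1312 (mod 2208)
712^256 ≡ 1312^2 = 1721344 ≡ 1312 (mod 2208)
712^512 ≡ 1312^2 = 1721344 ≡ 1312 (mod 2208)
712^1024 ≡ 1312^2 = 1721344 ≡ 1312 (mod 2208)
712^1882 = 712^1024 × 712^512 × 712^256 × 712^64 × 712^16 × 712^8 × 712^2 ≡ 1312 × 1312 × 1312 × 1312 × 1312 × 1312 × 1312 (mod 2208).
Accumulate the product:
1312 × 1312 = 1721344 ≡ 1312
1312 × 1312 = 1721344 ≡ 1312
1312 × 1312 = 1721344 ≡ 1312
1312 × 1312 = 1721344 ≡ 1312
1312 × 1312 = 1721344 ≡ 1312
1312 × 1312 = 1721344 ≡ 1312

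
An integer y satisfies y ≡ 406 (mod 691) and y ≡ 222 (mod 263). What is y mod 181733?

691⁻¹ mod 263: 691*212 ≡ 1 (mod 263), so 691⁻¹ ≡ 212.
y = 406 + 691*((222 − 406)*212 mod 263) = 406 + 691*179 = 124095.

124095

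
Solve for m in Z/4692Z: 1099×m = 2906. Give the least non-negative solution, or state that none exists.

1958

gcd(1099, 4692) = 1, so a unique solution mod 4692 exists.
1099⁻¹ ≡ 3091 (mod 4692).
m ≡ 3091×2906 ≡ 1958 (mod 4692).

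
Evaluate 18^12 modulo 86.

Using repeated squaring:
12 in binary is 1100, i.e. 12 = 8 + 4.
18^1 ≡ 18 (mod 86)
18^2 ≡ 18^2 = 324 ≡ 66 (mod 86)
18^4 ≡ 66^2 = 4356 ≡ 56 (mod 86)
18^8 ≡ 56^2 = 3136 ≡ 40 (mod 86)
18^12 = 18^8 × 18^4 ≡ 40 × 56 (mod 86).
40 × 56 = 2240 ≡ 4 (mod 86).

4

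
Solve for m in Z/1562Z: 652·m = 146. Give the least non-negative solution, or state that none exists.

683

gcd(652, 1562) = 2, and 2 | 146, so solutions exist.
Divide through by 2: 326·m ≡ 73 mod 781.
326⁻¹ ≡ 448 (mod 781).
m ≡ 448·73 ≡ 683 (mod 781).
The smallest non-negative solution is m = 683.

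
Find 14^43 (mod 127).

43 in binary is 101011, i.e. 43 = 32 + 8 + 2 + 1.
14^1 ≡ 14 (mod 127)
14^2 ≡ 14^2 = 196 ≡ 69 (mod 127)
14^4 ≡ 69^2 = 4761 ≡ 62 (mod 127)
14^8 ≡ 62^2 = 3844 ≡ 34 (mod 127)
14^16 ≡ 34^2 = 1156 ≡ 13 (mod 127)
14^32 ≡ 13^2 = 169 ≡ 42 (mod 127)
14^43 = 14^32 * 14^8 * 14^2 * 14^1 ≡ 42 * 34 * 69 * 14 (mod 127).
Accumulate the product:
42 * 34 = 1428 ≡ 31
31 * 69 = 2139 ≡ 107
107 * 14 = 1498 ≡ 101

101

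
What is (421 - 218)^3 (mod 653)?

497

421 - 218 = 203
(203)^3 ≡ 497 (mod 653)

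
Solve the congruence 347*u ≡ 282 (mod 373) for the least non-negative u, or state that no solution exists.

190

gcd(347, 373) = 1, so a unique solution mod 373 exists.
347⁻¹ ≡ 43 (mod 373).
u ≡ 43*282 ≡ 190 (mod 373).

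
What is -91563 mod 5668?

4793

-91563 = -17*5668 + 4793, so -91563 ≡ 4793 (mod 5668).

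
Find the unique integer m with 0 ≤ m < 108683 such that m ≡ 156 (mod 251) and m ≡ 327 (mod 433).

251⁻¹ mod 433: 251*364 ≡ 1 (mod 433), so 251⁻¹ ≡ 364.
m = 156 + 251*((327 − 156)*364 mod 433) = 156 + 251*325 = 81731.

81731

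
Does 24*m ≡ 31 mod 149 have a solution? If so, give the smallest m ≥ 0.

gcd(24, 149) = 1, so a unique solution mod 149 exists.
24⁻¹ ≡ 118 (mod 149).
m ≡ 118*31 ≡ 82 (mod 149).

82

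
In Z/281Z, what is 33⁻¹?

281 = 8×33 + 17
33 = 1×17 + 16
17 = 1×16 + 1
16 = 16×1 + 0
gcd(33, 281) = 1, so the inverse exists.
Bézout: 1 = 2×281 − 17×33.
So 33⁻¹ ≡ −17 ≡ 264 (mod 281).

264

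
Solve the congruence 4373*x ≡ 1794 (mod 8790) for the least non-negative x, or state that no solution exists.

gcd(4373, 8790) = 1, so a unique solution mod 8790 exists.
4373⁻¹ ≡ 2597 (mod 8790).
x ≡ 2597*1794 ≡ 318 (mod 8790).

318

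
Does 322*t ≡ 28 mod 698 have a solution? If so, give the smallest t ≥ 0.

167

gcd(322, 698) = 2, and 2 | 28, so solutions exist.
Divide through by 2: 161*t ≡ 14 (mod 349).
161⁻¹ ≡ 336 (mod 349).
t ≡ 336*14 ≡ 167 (mod 349).
The smallest non-negative solution is t = 167.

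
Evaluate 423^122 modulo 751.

Using repeated squaring:
122 in binary is 1111010, i.e. 122 = 64 + 32 + 16 + 8 + 2.
423^1 ≡ 423 (mod 751)
423^2 ≡ 423^2 = 178929 ≡ 191 (mod 751)
423^4 ≡ 191^2 = 36481 ≡ 433 (mod 751)
423^8 ≡ 433^2 = 187489 ≡ 490 (mod 751)
423^16 ≡ 490^2 = 240100 ≡ 531 (mod 751)
423^32 ≡ 531^2 = 281961 ≡ 336 (mod 751)
423^64 ≡ 336^2 = 112896 ≡ 246 (mod 751)
423^122 = 423^64 * 423^32 * 423^16 * 423^8 * 423^2 ≡ 246 * 336 * 531 * 490 * 191 (mod 751).
Accumulate the product:
246 * 336 = 82656 ≡ 46
46 * 531 = 24426 ≡ 394
394 * 490 = 193060 ≡ 53
53 * 191 = 10123 ≡ 360

360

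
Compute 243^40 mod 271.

28

Using repeated squaring:
243^1 ≡ 243 (mod 271)
243^2 ≡ 243^2 = 59049 ≡ 242 (mod 271)
243^4 ≡ 242^2 = 58564 ≡ 28 (mod 271)
243^8 ≡ 28^2 = 784 ≡ 242 (mod 271)
243^16 ≡ 242^2 = 58564 ≡ 28 (mod 271)
243^32 ≡ 28^2 = 784 ≡ 242 (mod 271)
243^40 = 243^32 * 243^8 ≡ 242 * 242 (mod 271).
242 * 242 = 58564 ≡ 28 (mod 271).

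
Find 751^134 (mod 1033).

387

134 in binary is 10000110, i.e. 134 = 128 + 4 + 2.
751^1 ≡ 751 (mod 1033)
751^2 ≡ 751^2 = 564001 ≡ 1016 (mod 1033)
751^4 ≡ 1016^2 = 1032256 ≡ 289 (mod 1033)
751^8 ≡ 289^2 = 83521 ≡ 881 (mod 1033)
751^16 ≡ 881^2 = 776161 ≡ 378 (mod 1033)
751^32 ≡ 378^2 = 142884 ≡ 330 (mod 1033)
751^64 ≡ 330^2 = 108900 ≡ 435 (mod 1033)
751^128 ≡ 435^2 = 189225 ≡ 186 (mod 1033)
751^134 = 751^128 · 751^4 · 751^2 ≡ 186 · 289 · 1016 (mod 1033).
Accumulate the product:
186 · 289 = 53754 ≡ 38
38 · 1016 = 38608 ≡ 387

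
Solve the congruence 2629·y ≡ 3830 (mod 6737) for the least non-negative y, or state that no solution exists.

gcd(2629, 6737) = 1, so a unique solution mod 6737 exists.
2629⁻¹ ≡ 2232 (mod 6737).
y ≡ 2232·3830 ≡ 6044 (mod 6737).

6044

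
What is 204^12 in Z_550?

366

204^1 ≡ 204 (mod 550)
204^2 ≡ 204^2 = 41616 ≡ 366 (mod 550)
204^4 ≡ 366^2 = 133956 ≡ 306 (mod 550)
204^8 ≡ 306^2 = 93636 ≡ 136 (mod 550)
204^12 = 204^8 * 204^4 ≡ 136 * 306 (mod 550).
136 * 306 = 41616 ≡ 366 (mod 550).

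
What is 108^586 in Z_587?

1

Compute successive squares:
586 in binary is 1001001010, i.e. 586 = 512 + 64 + 8 + 2.
108^1 ≡ 108 (mod 587)
108^2 ≡ 108^2 = 11664 ≡ 511 (mod 587)
108^4 ≡ 511^2 = 261121 ≡ 493 (mod 587)
108^8 ≡ 493^2 = 243049 ≡ 31 (mod 587)
108^16 ≡ 31^2 = 961 ≡ 374 (mod 587)
108^32 ≡ 374^2 = 139876 ≡ 170 (mod 587)
108^64 ≡ 170^2 = 28900 ≡ 137 (mod 587)
108^128 ≡ 137^2 = 18769 ≡ 572 (mod 587)
108^256 ≡ 572^2 = 327184 ≡ 225 (mod 587)
108^512 ≡ 225^2 = 50625 ≡ 143 (mod 587)
108^586 = 108^512 × 108^64 × 108^8 × 108^2 ≡ 143 × 137 × 31 × 511 (mod 587).
Accumulate the product:
143 × 137 = 19591 ≡ 220
220 × 31 = 6820 ≡ 363
363 × 511 = 185493 ≡ 1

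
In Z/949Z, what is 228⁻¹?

Run the extended Euclidean algorithm:
949 = 4·228 + 37
228 = 6·37 + 6
37 = 6·6 + 1
6 = 6·1 + 0
gcd(228, 949) = 1, so the inverse exists.
Bézout: 1 = 37·949 − 154·228.
So 228⁻¹ ≡ −154 ≡ 795 (mod 949).

795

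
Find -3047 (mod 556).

-3047 = -6*556 + 289, so -3047 ≡ 289 (mod 556).

289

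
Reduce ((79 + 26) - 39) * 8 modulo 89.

79 + 26 = 105 ≡ 16 (mod 89)
16 - 39 = -23 ≡ 66 (mod 89)
66 * 8 = 528 ≡ 83 (mod 89)

83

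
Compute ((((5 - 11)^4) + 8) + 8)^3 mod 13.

12

5 - 11 = -6 ≡ 7 (mod 13)
(7)^4 ≡ 9 (mod 13)
9 + 8 = 17 ≡ 4 (mod 13)
4 + 8 = 12
(12)^3 ≡ 12 (mod 13)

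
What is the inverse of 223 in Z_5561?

399

By the extended Euclidean algorithm:
5561 = 24·223 + 209
223 = 1·209 + 14
209 = 14·14 + 13
14 = 1·13 + 1
13 = 13·1 + 0
gcd(223, 5561) = 1, so the inverse exists.
Bézout: 1 = −16·5561 + 399·223.
So 223⁻¹ ≡ 399 (mod 5561).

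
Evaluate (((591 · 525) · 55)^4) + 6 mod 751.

591 · 525 = 310275 ≡ 112 (mod 751)
112 · 55 = 6160 ≡ 152 (mod 751)
(152)^4 ≡ 538 (mod 751)
538 + 6 = 544

544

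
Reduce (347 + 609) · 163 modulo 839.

613

347 + 609 = 956 ≡ 117 (mod 839)
117 · 163 = 19071 ≡ 613 (mod 839)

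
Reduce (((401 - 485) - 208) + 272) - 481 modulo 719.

218

401 - 485 = -84 ≡ 635 (mod 719)
635 - 208 = 427
427 + 272 = 699
699 - 481 = 218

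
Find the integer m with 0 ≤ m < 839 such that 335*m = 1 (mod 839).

278

By the extended Euclidean algorithm:
839 = 2*335 + 169
335 = 1*169 + 166
169 = 1*166 + 3
166 = 55*3 + 1
3 = 3*1 + 0
gcd(335, 839) = 1, so the inverse exists.
Back-substitute for 1:
1 = 1*166 − 55*3
  = −55*169 + 56*166
  = 56*335 − 111*169
  = −111*839 + 278*335
So 335⁻¹ ≡ 278 (mod 839).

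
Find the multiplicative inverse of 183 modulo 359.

308

359 = 1×183 + 176
183 = 1×176 + 7
176 = 25×7 + 1
7 = 7×1 + 0
gcd(183, 359) = 1, so the inverse exists.
Back-substitute for 1:
1 = 1×176 − 25×7
  = −25×183 + 26×176
  = 26×359 − 51×183
So 183⁻¹ ≡ −51 ≡ 308 (mod 359).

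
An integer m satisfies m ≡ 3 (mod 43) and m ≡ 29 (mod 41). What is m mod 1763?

43⁻¹ mod 41: 43·21 ≡ 1 (mod 41), so 43⁻¹ ≡ 21.
m = 3 + 43·((29 − 3)·21 mod 41) = 3 + 43·13 = 562.
Check: 562 mod 43 = 3, 562 mod 41 = 29. ✓

562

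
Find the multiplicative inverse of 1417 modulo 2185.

By the extended Euclidean algorithm:
2185 = 1·1417 + 768
1417 = 1·768 + 649
768 = 1·649 + 119
649 = 5·119 + 54
119 = 2·54 + 11
54 = 4·11 + 10
11 = 1·10 + 1
10 = 10·1 + 0
gcd(1417, 2185) = 1, so the inverse exists.
Back-substitute for 1:
1 = 1·11 − 1·10
  = −1·54 + 5·11
  = 5·119 − 11·54
  = −11·649 + 60·119
  = 60·768 − 71·649
  = −71·1417 + 131·768
  = 131·2185 − 202·1417
So 1417⁻¹ ≡ −202 ≡ 1983 (mod 2185).

1983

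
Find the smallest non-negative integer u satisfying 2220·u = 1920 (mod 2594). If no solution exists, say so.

737

gcd(2220, 2594) = 2, and 2 | 1920, so solutions exist.
Divide through by 2: 1110·u = 960 (mod 1297).
1110⁻¹ ≡ 756 (mod 1297).
u ≡ 756·960 ≡ 737 (mod 1297).
The smallest non-negative solution is u = 737.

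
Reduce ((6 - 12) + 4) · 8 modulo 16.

6 - 12 = -6 ≡ 10 (mod 16)
10 + 4 = 14
14 · 8 = 112 ≡ 0 (mod 16)

0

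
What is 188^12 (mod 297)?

Compute successive squares:
12 in binary is 1100, i.e. 12 = 8 + 4.
188^1 ≡ 188 (mod 297)
188^2 ≡ 188^2 = 35344 ≡ 1 (mod 297)
188^4 ≡ 1^2 = 1 (mod 297)
188^8 ≡ 1^2 = 1 (mod 297)
188^12 = 188^8 × 188^4 ≡ 1 × 1 (mod 297).
1 × 1 = 1 ≡ 1 (mod 297).

1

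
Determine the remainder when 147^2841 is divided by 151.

2841 in binary is 101100011001, i.e. 2841 = 2048 + 512 + 256 + 16 + 8 + 1.
147^1 ≡ 147 (mod 151)
147^2 ≡ 147^2 = 21609 ≡ 16 (mod 151)
147^4 ≡ 16^2 = 256 ≡ 105 (mod 151)
147^8 ≡ 105^2 = 11025 ≡ 2 (mod 151)
147^16 ≡ 2^2 = 4 (mod 151)
147^32 ≡ 4^2 = 16 (mod 151)
147^64 ≡ 16^2 = 256 ≡ 105 (mod 151)
147^128 ≡ 105^2 = 11025 ≡ 2 (mod 151)
147^256 ≡ 2^2 = 4 (mod 151)
147^512 ≡ 4^2 = 16 (mod 151)
147^1024 ≡ 16^2 = 256 ≡ 105 (mod 151)
147^2048 ≡ 105^2 = 11025 ≡ 2 (mod 151)
147^2841 = 147^2048 · 147^512 · 147^256 · 147^16 · 147^8 · 147^1 ≡ 2 · 16 · 4 · 4 · 2 · 147 (mod 151).
Accumulate the product:
2 · 16 = 32
32 · 4 = 128
128 · 4 = 512 ≡ 59
59 · 2 = 118
118 · 147 = 17346 ≡ 132

132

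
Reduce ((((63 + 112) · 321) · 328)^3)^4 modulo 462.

126

63 + 112 = 175
175 · 321 = 56175 ≡ 273 (mod 462)
273 · 328 = 89544 ≡ 378 (mod 462)
(378)^3 ≡ 42 (mod 462)
(42)^4 ≡ 126 (mod 462)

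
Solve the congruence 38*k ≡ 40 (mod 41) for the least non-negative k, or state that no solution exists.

gcd(38, 41) = 1, so a unique solution mod 41 exists.
38⁻¹ ≡ 27 (mod 41).
k ≡ 27*40 ≡ 14 (mod 41).

14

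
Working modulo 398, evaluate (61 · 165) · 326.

61 · 165 = 10065 ≡ 115 (mod 398)
115 · 326 = 37490 ≡ 78 (mod 398)

78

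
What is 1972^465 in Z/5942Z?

5710

Compute successive squares:
1972^1 ≡ 1972 (mod 5942)
1972^2 ≡ 1972^2 = 3888784 ≡ 2716 (mod 5942)
1972^4 ≡ 2716^2 = 7376656 ≡ 2634 (mod 5942)
1972^8 ≡ 2634^2 = 6937956 ≡ 3642 (mod 5942)
1972^16 ≡ 3642^2 = 13264164 ≡ 1620 (mod 5942)
1972^32 ≡ 1620^2 = 2624400 ≡ 3978 (mod 5942)
1972^64 ≡ 3978^2 = 15824484 ≡ 938 (mod 5942)
1972^128 ≡ 938^2 = 879844 ≡ 428 (mod 5942)
1972^256 ≡ 428^2 = 183184 ≡ 4924 (mod 5942)
1972^465 = 1972^256 × 1972^128 × 1972^64 × 1972^16 × 1972^1 ≡ 4924 × 428 × 938 × 1620 × 1972 (mod 5942).
Accumulate the product:
4924 × 428 = 2107472 ≡ 4004
4004 × 938 = 3755752 ≡ 408
408 × 1620 = 660960 ≡ 1398
1398 × 1972 = 2756856 ≡ 5710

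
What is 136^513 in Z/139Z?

77

Using repeated squaring:
513 in binary is 1000000001, i.e. 513 = 512 + 1.
136^1 ≡ 136 (mod 139)
136^2 ≡ 136^2 = 18496 ≡ 9 (mod 139)
136^4 ≡ 9^2 = 81 (mod 139)
136^8 ≡ 81^2 = 6561 ≡ 28 (mod 139)
136^16 ≡ 28^2 = 784 ≡ 89 (mod 139)
136^32 ≡ 89^2 = 7921 ≡ 137 (mod 139)
136^64 ≡ 137^2 = 18769 ≡ 4 (mod 139)
136^128 ≡ 4^2 = 16 (mod 139)
136^256 ≡ 16^2 = 256 ≡ 117 (mod 139)
136^512 ≡ 117^2 = 13689 ≡ 67 (mod 139)
136^513 = 136^512 × 136^1 ≡ 67 × 136 (mod 139).
67 × 136 = 9112 ≡ 77 (mod 139).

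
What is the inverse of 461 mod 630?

41

By the extended Euclidean algorithm:
630 = 1×461 + 169
461 = 2×169 + 123
169 = 1×123 + 46
123 = 2×46 + 31
46 = 1×31 + 15
31 = 2×15 + 1
15 = 15×1 + 0
gcd(461, 630) = 1, so the inverse exists.
Bézout: 1 = −30×630 + 41×461.
So 461⁻¹ ≡ 41 (mod 630).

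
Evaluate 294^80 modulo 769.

688

Compute successive squares:
294^1 ≡ 294 (mod 769)
294^2 ≡ 294^2 = 86436 ≡ 308 (mod 769)
294^4 ≡ 308^2 = 94864 ≡ 277 (mod 769)
294^8 ≡ 277^2 = 76729 ≡ 598 (mod 769)
294^16 ≡ 598^2 = 357604 ≡ 19 (mod 769)
294^32 ≡ 19^2 = 361 (mod 769)
294^64 ≡ 361^2 = 130321 ≡ 360 (mod 769)
294^80 = 294^64 * 294^16 ≡ 360 * 19 (mod 769).
360 * 19 = 6840 ≡ 688 (mod 769).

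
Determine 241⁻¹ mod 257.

16

By the extended Euclidean algorithm:
257 = 1×241 + 16
241 = 15×16 + 1
16 = 16×1 + 0
gcd(241, 257) = 1, so the inverse exists.
Bézout: 1 = −15×257 + 16×241.
So 241⁻¹ ≡ 16 (mod 257).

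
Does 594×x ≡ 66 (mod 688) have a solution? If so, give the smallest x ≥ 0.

gcd(594, 688) = 2, and 2 | 66, so solutions exist.
Divide through by 2: 297×x = 33 (mod 344).
297⁻¹ ≡ 161 (mod 344).
x ≡ 161×33 ≡ 153 (mod 344).
The smallest non-negative solution is x = 153.

153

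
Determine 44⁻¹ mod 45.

45 = 1×44 + 1
44 = 44×1 + 0
gcd(44, 45) = 1, so the inverse exists.
Bézout: 1 = 1×45 − 1×44.
So 44⁻¹ ≡ −1 ≡ 44 (mod 45).

44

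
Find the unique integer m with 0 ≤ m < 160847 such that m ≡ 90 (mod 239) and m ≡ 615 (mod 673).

85413

239⁻¹ mod 673: 239*566 ≡ 1 (mod 673), so 239⁻¹ ≡ 566.
m = 90 + 239*((615 − 90)*566 mod 673) = 90 + 239*357 = 85413.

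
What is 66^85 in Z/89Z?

Using repeated squaring:
85 in binary is 1010101, i.e. 85 = 64 + 16 + 4 + 1.
66^1 ≡ 66 (mod 89)
66^2 ≡ 66^2 = 4356 ≡ 84 (mod 89)
66^4 ≡ 84^2 = 7056 ≡ 25 (mod 89)
66^8 ≡ 25^2 = 625 ≡ 2 (mod 89)
66^16 ≡ 2^2 = 4 (mod 89)
66^32 ≡ 4^2 = 16 (mod 89)
66^64 ≡ 16^2 = 256 ≡ 78 (mod 89)
66^85 = 66^64 × 66^16 × 66^4 × 66^1 ≡ 78 × 4 × 25 × 66 (mod 89).
Accumulate the product:
78 × 4 = 312 ≡ 45
45 × 25 = 1125 ≡ 57
57 × 66 = 3762 ≡ 24

24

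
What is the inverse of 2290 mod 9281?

7210

By the extended Euclidean algorithm:
9281 = 4×2290 + 121
2290 = 18×121 + 112
121 = 1×112 + 9
112 = 12×9 + 4
9 = 2×4 + 1
4 = 4×1 + 0
gcd(2290, 9281) = 1, so the inverse exists.
Back-substitute for 1:
1 = 1×9 − 2×4
  = −2×112 + 25×9
  = 25×121 − 27×112
  = −27×2290 + 511×121
  = 511×9281 − 2071×2290
So 2290⁻¹ ≡ −2071 ≡ 7210 (mod 9281).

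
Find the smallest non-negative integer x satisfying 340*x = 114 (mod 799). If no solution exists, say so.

no solution

gcd(340, 799) = 17, and 17 does not divide 114.
So the congruence has no solution.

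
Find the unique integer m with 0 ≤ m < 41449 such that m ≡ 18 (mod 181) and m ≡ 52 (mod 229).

8525

181⁻¹ mod 229: 181×62 ≡ 1 (mod 229), so 181⁻¹ ≡ 62.
m = 18 + 181×((52 − 18)×62 mod 229) = 18 + 181×47 = 8525.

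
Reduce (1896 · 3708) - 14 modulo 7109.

1896 · 3708 = 7030368 ≡ 6676 (mod 7109)
6676 - 14 = 6662

6662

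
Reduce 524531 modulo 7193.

6635

524531 = 72·7193 + 6635, so 524531 ≡ 6635 (mod 7193).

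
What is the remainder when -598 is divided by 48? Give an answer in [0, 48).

26

-598 = -13*48 + 26, so -598 ≡ 26 (mod 48).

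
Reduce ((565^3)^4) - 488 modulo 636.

5

(565)^3 ≡ 157 (mod 636)
(157)^4 ≡ 493 (mod 636)
493 - 488 = 5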